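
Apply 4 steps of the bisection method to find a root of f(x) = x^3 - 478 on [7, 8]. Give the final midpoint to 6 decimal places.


f(x) = x^3 - 478
f(7) = -135 < 0
f(8) = 34 > 0

Step 1: midpoint = (7.000000 + 8.000000)/2 = 7.500000
  f(7.500000) = -56.125000
  f(mid) < 0, so root is in [7.500000, 8.000000]

Step 2: midpoint = (7.500000 + 8.000000)/2 = 7.750000
  f(7.750000) = -12.515625
  f(mid) < 0, so root is in [7.750000, 8.000000]

Step 3: midpoint = (7.750000 + 8.000000)/2 = 7.875000
  f(7.875000) = 10.373047
  f(mid) > 0, so root is in [7.750000, 7.875000]

Step 4: midpoint = (7.750000 + 7.875000)/2 = 7.812500
  f(7.812500) = -1.162842
  f(mid) < 0, so root is in [7.812500, 7.875000]

midpoint = 7.812500


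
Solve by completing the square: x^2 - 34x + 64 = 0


Start: x^2 - 34x + 64 = 0
Move constant: x^2 - 34x = -64
Half of -34 is -17, squared is 289
Add 289 to both sides: x^2 - 34x + 289 = 225
(x - 17)^2 = 225
x - 17 = ±15
x = 17 + 15 = 32 or x = 17 - 15 = 2

x = 2, x = 32


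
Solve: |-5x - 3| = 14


An absolute value equation |expr| = 14 gives two cases:
Case 1: -5x - 3 = 14
  -5x = 17, so x = -17/5
Case 2: -5x - 3 = -14
  -5x = -11, so x = 11/5

x = -17/5, x = 11/5


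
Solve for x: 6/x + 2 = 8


Subtract 2 from both sides: 6/x = 6
Multiply both sides by x: 6 = 6 * x
Divide by 6: x = 1

x = 1


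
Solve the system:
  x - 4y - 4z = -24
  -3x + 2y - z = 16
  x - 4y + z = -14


Using Cramer's rule. Expand each determinant along the first row.
D  = 1*[2*1 - (-1)*(-4)] - (-4)*[(-3)*1 - (-1)*1] + (-4)*[(-3)*(-4) - 2*1]
  = 1*(-2) - (-4)*(-2) + (-4)*(10) = -50
Dx = (-24)*[2*1 - (-1)*(-4)] - (-4)*[16*1 - (-1)*(-14)] + (-4)*[16*(-4) - 2*(-14)]
  = (-24)*(-2) - (-4)*(2) + (-4)*(-36) = 200
Dy = 1*[16*1 - (-1)*(-14)] - (-24)*[(-3)*1 - (-1)*1] + (-4)*[(-3)*(-14) - 16*1]
  = 1*(2) - (-24)*(-2) + (-4)*(26) = -150
Dz = 1*[2*(-14) - 16*(-4)] - (-4)*[(-3)*(-14) - 16*1] + (-24)*[(-3)*(-4) - 2*1]
  = 1*(36) - (-4)*(26) + (-24)*(10) = -100
x = Dx/D = 200/-50 = -4, y = Dy/D = -150/-50 = 3, z = Dz/D = -100/-50 = 2
Check eq1: (1)(-4) + (-4)(3) + (-4)(2) = -24 = -24 ✓
Check eq2: (-3)(-4) + (2)(3) + (-1)(2) = 16 = 16 ✓
Check eq3: (1)(-4) + (-4)(3) + (1)(2) = -14 = -14 ✓

x = -4, y = 3, z = 2


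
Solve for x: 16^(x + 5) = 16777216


Express both sides with the same base.
16777216 = 16^6
Since the bases match, equate exponents: x + 5 = 6
So x = 6 - (5) = 1

x = 1


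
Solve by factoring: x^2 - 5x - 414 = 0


We need two numbers that multiply to -414 and add to -5.
Those numbers are 18 and -23 (since 18 * (-23) = -414 and 18 + (-23) = -5).
So x^2 - 5x - 414 = (x + 18)(x - 23) = 0
Setting each factor to zero: x = -18 or x = 23

x = -18, x = 23


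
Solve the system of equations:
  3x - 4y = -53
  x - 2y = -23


Using Cramer's rule:
Determinant D = (3)(-2) - (1)(-4) = -6 + 4 = -2
Dx = (-53)(-2) - (-23)(-4) = 106 - 92 = 14
Dy = (3)(-23) - (1)(-53) = -69 + 53 = -16
x = Dx/D = 14/-2 = -7
y = Dy/D = -16/-2 = 8

x = -7, y = 8


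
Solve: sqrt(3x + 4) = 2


Square both sides: 3x + 4 = 2^2 = 4
3x = 4 - 4 = 0
x = 0
Check: sqrt(3*0 + 4) = sqrt(4) = 2 ✓

x = 0


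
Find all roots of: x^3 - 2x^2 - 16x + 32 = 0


Let p(x) = x^3 - 2x^2 - 16x + 32. By the rational root theorem (leading coefficient 1), any rational root is an integer divisor of 32: try ±1, ±2, ... in turn.
Test x = 1: value = 15 ≠ 0.
Test x = -1: value = 45 ≠ 0.
Test x = 2: value = 0 ✓, so (x - 2) is a factor.
Synthetic division by (x - 2): bring down 1; 1(2) - 2 = 0; 0(2) - 16 = -16; (-16)(2) + 32 = 0 → quotient x^2 - 16, remainder 0.
Solve the quadratic x^2 - 16 = 0: discriminant = 0^2 - 4(1)(-16) = 0 + 64 = 64.
sqrt(64) = 8, so x = (0 ± 8)/2: x = 4 or x = -4.
Collecting all roots found:

x = -4, x = 2, x = 4


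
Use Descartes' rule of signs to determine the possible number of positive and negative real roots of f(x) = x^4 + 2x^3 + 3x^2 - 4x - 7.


Descartes' rule of signs:

For positive roots, count sign changes in f(x) = x^4 + 2x^3 + 3x^2 - 4x - 7:
Signs of coefficients: +, +, +, -, -
Number of sign changes: 1
Possible positive real roots: 1

For negative roots, examine f(-x) = x^4 - 2x^3 + 3x^2 + 4x - 7:
Signs of coefficients: +, -, +, +, -
Number of sign changes: 3
Possible negative real roots: 3, 1

Positive roots: 1; Negative roots: 3 or 1


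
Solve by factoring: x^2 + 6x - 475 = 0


We need two numbers that multiply to -475 and add to 6.
Those numbers are -19 and 25 (since (-19) * 25 = -475 and (-19) + 25 = 6).
So x^2 + 6x - 475 = (x - 19)(x + 25) = 0
Setting each factor to zero: x = 19 or x = -25

x = -25, x = 19


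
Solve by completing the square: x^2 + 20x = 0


Start: x^2 + 20x + 0 = 0
Move constant: x^2 + 20x = 0
Half of 20 is 10, squared is 100
Add 100 to both sides: x^2 + 20x + 100 = 100
(x + 10)^2 = 100
x + 10 = ±10
x = -10 + 10 = 0 or x = -10 - 10 = -20

x = -20, x = 0


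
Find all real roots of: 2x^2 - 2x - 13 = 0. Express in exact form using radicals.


Using the quadratic formula: x = (-b ± sqrt(b^2 - 4ac)) / (2a)
Here a = 2, b = -2, c = -13
Discriminant = b^2 - 4ac = (-2)^2 - 4(2)(-13) = 4 + 104 = 108
Since discriminant = 108 > 0, there are two real roots.
x = (2 ± 6*sqrt(3)) / 4
Simplifying: x = (1 ± 3*sqrt(3)) / 2
Numerically: x ≈ 3.0981 or x ≈ -2.0981

x = (1 + 3*sqrt(3)) / 2 or x = (1 - 3*sqrt(3)) / 2


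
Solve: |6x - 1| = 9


An absolute value equation |expr| = 9 gives two cases:
Case 1: 6x - 1 = 9
  6x = 10, so x = 5/3
Case 2: 6x - 1 = -9
  6x = -8, so x = -4/3

x = -4/3, x = 5/3


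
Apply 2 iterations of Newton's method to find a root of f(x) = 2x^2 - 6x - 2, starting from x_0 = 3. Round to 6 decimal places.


Newton's method: x_(n+1) = x_n - f(x_n)/f'(x_n)
f(x) = 2x^2 - 6x - 2
f'(x) = 4x - 6

Iteration 1:
  f(3.000000) = -2.000000
  f'(3.000000) = 6.000000
  x_1 = 3.000000 - (-2.000000)/(6.000000) = 3.333333

Iteration 2:
  f(3.333333) = 0.222222
  f'(3.333333) = 7.333333
  x_2 = 3.333333 - (0.222222)/(7.333333) = 3.303030

x_2 = 3.303030


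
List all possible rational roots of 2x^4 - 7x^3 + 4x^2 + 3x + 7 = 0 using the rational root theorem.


Rational root theorem: possible roots are ±p/q where:
  p divides the constant term (7): p ∈ {1, 7}
  q divides the leading coefficient (2): q ∈ {1, 2}

All possible rational roots: -7, -7/2, -1, -1/2, 1/2, 1, 7/2, 7

-7, -7/2, -1, -1/2, 1/2, 1, 7/2, 7


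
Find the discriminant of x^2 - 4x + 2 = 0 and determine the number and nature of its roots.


For ax^2 + bx + c = 0, discriminant D = b^2 - 4ac
Here a = 1, b = -4, c = 2
D = (-4)^2 - 4(1)(2) = 16 - 8 = 8

D = 8 > 0 but not a perfect square
The equation has 2 distinct real irrational roots.

Discriminant = 8, 2 distinct real irrational roots


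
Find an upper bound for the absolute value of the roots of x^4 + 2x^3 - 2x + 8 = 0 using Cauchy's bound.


Cauchy's bound: all roots r satisfy |r| <= 1 + max(|a_i/a_n|) for i = 0,...,n-1
where a_n is the leading coefficient.

Coefficients: [1, 2, 0, -2, 8]
Leading coefficient a_n = 1
Ratios |a_i/a_n|: 2, 0, 2, 8
Maximum ratio: 8
Cauchy's bound: |r| <= 1 + 8 = 9

Upper bound = 9


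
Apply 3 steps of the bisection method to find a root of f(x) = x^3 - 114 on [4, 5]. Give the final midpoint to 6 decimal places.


f(x) = x^3 - 114
f(4) = -50 < 0
f(5) = 11 > 0

Step 1: midpoint = (4.000000 + 5.000000)/2 = 4.500000
  f(4.500000) = -22.875000
  f(mid) < 0, so root is in [4.500000, 5.000000]

Step 2: midpoint = (4.500000 + 5.000000)/2 = 4.750000
  f(4.750000) = -6.828125
  f(mid) < 0, so root is in [4.750000, 5.000000]

Step 3: midpoint = (4.750000 + 5.000000)/2 = 4.875000
  f(4.875000) = 1.857422
  f(mid) > 0, so root is in [4.750000, 4.875000]

midpoint = 4.875000


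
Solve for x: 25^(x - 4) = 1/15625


Express both sides with the same base.
1/15625 = 25^(-3)
Since the bases match, equate exponents: x - 4 = -3
So x = -3 - (-4) = 1

x = 1


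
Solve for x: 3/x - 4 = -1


Subtract -4 from both sides: 3/x = 3
Multiply both sides by x: 3 = 3 * x
Divide by 3: x = 1

x = 1


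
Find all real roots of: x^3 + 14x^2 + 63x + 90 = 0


Let p(x) = x^3 + 14x^2 + 63x + 90. By the rational root theorem (leading coefficient 1), any rational root is an integer divisor of 90: try ±1, ±2, ... in turn.
Test x = 1: value = 168 ≠ 0.
Test x = -1: value = 40 ≠ 0.
Test x = 2: value = 280 ≠ 0.
Test x = -2: value = 12 ≠ 0.
Test x = 3: value = 432 ≠ 0.
Test x = -3: value = 0 ✓, so (x + 3) is a factor.
Synthetic division by (x + 3): bring down 1; 1(-3) + 14 = 11; 11(-3) + 63 = 30; 30(-3) + 90 = 0 → quotient x^2 + 11x + 30, remainder 0.
Solve the quadratic x^2 + 11x + 30 = 0: discriminant = 11^2 - 4(1)(30) = 121 - 120 = 1.
sqrt(1) = 1, so x = (-11 ± 1)/2: x = -5 or x = -6.

x = -6, x = -5, x = -3


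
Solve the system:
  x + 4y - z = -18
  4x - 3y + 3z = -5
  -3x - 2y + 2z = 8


Using Cramer's rule. Expand each determinant along the first row.
D  = 1*[(-3)*2 - 3*(-2)] - 4*[4*2 - 3*(-3)] + (-1)*[4*(-2) - (-3)*(-3)]
  = 1*(0) - 4*(17) + (-1)*(-17) = -51
Dx = (-18)*[(-3)*2 - 3*(-2)] - 4*[(-5)*2 - 3*8] + (-1)*[(-5)*(-2) - (-3)*8]
  = (-18)*(0) - 4*(-34) + (-1)*(34) = 102
Dy = 1*[(-5)*2 - 3*8] - (-18)*[4*2 - 3*(-3)] + (-1)*[4*8 - (-5)*(-3)]
  = 1*(-34) - (-18)*(17) + (-1)*(17) = 255
Dz = 1*[(-3)*8 - (-5)*(-2)] - 4*[4*8 - (-5)*(-3)] + (-18)*[4*(-2) - (-3)*(-3)]
  = 1*(-34) - 4*(17) + (-18)*(-17) = 204
x = Dx/D = 102/-51 = -2, y = Dy/D = 255/-51 = -5, z = Dz/D = 204/-51 = -4
Check eq1: (1)(-2) + (4)(-5) + (-1)(-4) = -18 = -18 ✓
Check eq2: (4)(-2) + (-3)(-5) + (3)(-4) = -5 = -5 ✓
Check eq3: (-3)(-2) + (-2)(-5) + (2)(-4) = 8 = 8 ✓

x = -2, y = -5, z = -4


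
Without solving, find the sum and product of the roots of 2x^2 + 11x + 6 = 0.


By Vieta's formulas for ax^2 + bx + c = 0:
  Sum of roots = -b/a
  Product of roots = c/a

Here a = 2, b = 11, c = 6
Sum = -(11)/2 = -11/2
Product = 6/2 = 3

Sum = -11/2, Product = 3


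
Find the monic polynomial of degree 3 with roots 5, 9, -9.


A monic polynomial with roots 5, 9, -9 is:
p(x) = (x - 5)(x - 9)(x + 9)
After multiplying by (x - 5): x - 5
After multiplying by (x - 9): x^2 - 14x + 45
After multiplying by (x + 9): x^3 - 5x^2 - 81x + 405

x^3 - 5x^2 - 81x + 405


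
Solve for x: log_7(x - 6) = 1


Convert to exponential form: x - 6 = 7^1 = 7
x = 7 + 6 = 13
Check: log_7(13 - 6) = log_7(7) = log_7(7) = 1 ✓

x = 13


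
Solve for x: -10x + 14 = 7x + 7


Starting with: -10x + 14 = 7x + 7
Move all x terms to left: (-10 - 7)x = 7 - 14
Simplify: -17x = -7
Divide both sides by -17: x = 7/17

x = 7/17


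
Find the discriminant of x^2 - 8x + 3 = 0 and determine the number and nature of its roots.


For ax^2 + bx + c = 0, discriminant D = b^2 - 4ac
Here a = 1, b = -8, c = 3
D = (-8)^2 - 4(1)(3) = 64 - 12 = 52

D = 52 > 0 but not a perfect square
The equation has 2 distinct real irrational roots.

Discriminant = 52, 2 distinct real irrational roots


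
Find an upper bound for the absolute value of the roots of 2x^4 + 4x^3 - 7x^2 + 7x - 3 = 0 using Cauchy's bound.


Cauchy's bound: all roots r satisfy |r| <= 1 + max(|a_i/a_n|) for i = 0,...,n-1
where a_n is the leading coefficient.

Coefficients: [2, 4, -7, 7, -3]
Leading coefficient a_n = 2
Ratios |a_i/a_n|: 2, 7/2, 7/2, 3/2
Maximum ratio: 7/2
Cauchy's bound: |r| <= 1 + 7/2 = 9/2

Upper bound = 9/2


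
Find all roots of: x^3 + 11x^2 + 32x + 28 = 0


Let p(x) = x^3 + 11x^2 + 32x + 28. By the rational root theorem (leading coefficient 1), any rational root is an integer divisor of 28: try ±1, ±2, ... in turn.
Test x = 1: value = 72 ≠ 0.
Test x = -1: value = 6 ≠ 0.
Test x = 2: value = 144 ≠ 0.
Test x = -2: value = 0 ✓, so (x + 2) is a factor.
Synthetic division by (x + 2): bring down 1; 1(-2) + 11 = 9; 9(-2) + 32 = 14; 14(-2) + 28 = 0 → quotient x^2 + 9x + 14, remainder 0.
Solve the quadratic x^2 + 9x + 14 = 0: discriminant = 9^2 - 4(1)(14) = 81 - 56 = 25.
sqrt(25) = 5, so x = (-9 ± 5)/2: x = -2 or x = -7.
Collecting all roots found:

x = -7, x = -2 (multiplicity 2)


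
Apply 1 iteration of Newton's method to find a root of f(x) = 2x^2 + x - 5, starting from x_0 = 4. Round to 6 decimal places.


Newton's method: x_(n+1) = x_n - f(x_n)/f'(x_n)
f(x) = 2x^2 + x - 5
f'(x) = 4x + 1

Iteration 1:
  f(4.000000) = 31.000000
  f'(4.000000) = 17.000000
  x_1 = 4.000000 - (31.000000)/(17.000000) = 2.176471

x_1 = 2.176471


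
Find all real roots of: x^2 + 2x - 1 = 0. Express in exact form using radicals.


Using the quadratic formula: x = (-b ± sqrt(b^2 - 4ac)) / (2a)
Here a = 1, b = 2, c = -1
Discriminant = b^2 - 4ac = 2^2 - 4(1)(-1) = 4 + 4 = 8
Since discriminant = 8 > 0, there are two real roots.
x = (-2 ± 2*sqrt(2)) / 2
Simplifying: x = -1 ± sqrt(2)
Numerically: x ≈ 0.4142 or x ≈ -2.4142

x = -1 + sqrt(2) or x = -1 - sqrt(2)


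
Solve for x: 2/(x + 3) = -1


Multiply both sides by (x + 3): 2 = -1(x + 3)
Distribute: 2 = -x - 3
-x = 2 + 3 = 5
x = -5

x = -5


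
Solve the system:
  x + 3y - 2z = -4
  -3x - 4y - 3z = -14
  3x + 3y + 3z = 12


Using Cramer's rule. Expand each determinant along the first row.
D  = 1*[(-4)*3 - (-3)*3] - 3*[(-3)*3 - (-3)*3] + (-2)*[(-3)*3 - (-4)*3]
  = 1*(-3) - 3*(0) + (-2)*(3) = -9
Dx = (-4)*[(-4)*3 - (-3)*3] - 3*[(-14)*3 - (-3)*12] + (-2)*[(-14)*3 - (-4)*12]
  = (-4)*(-3) - 3*(-6) + (-2)*(6) = 18
Dy = 1*[(-14)*3 - (-3)*12] - (-4)*[(-3)*3 - (-3)*3] + (-2)*[(-3)*12 - (-14)*3]
  = 1*(-6) - (-4)*(0) + (-2)*(6) = -18
Dz = 1*[(-4)*12 - (-14)*3] - 3*[(-3)*12 - (-14)*3] + (-4)*[(-3)*3 - (-4)*3]
  = 1*(-6) - 3*(6) + (-4)*(3) = -36
x = Dx/D = 18/-9 = -2, y = Dy/D = -18/-9 = 2, z = Dz/D = -36/-9 = 4
Check eq1: (1)(-2) + (3)(2) + (-2)(4) = -4 = -4 ✓
Check eq2: (-3)(-2) + (-4)(2) + (-3)(4) = -14 = -14 ✓
Check eq3: (3)(-2) + (3)(2) + (3)(4) = 12 = 12 ✓

x = -2, y = 2, z = 4


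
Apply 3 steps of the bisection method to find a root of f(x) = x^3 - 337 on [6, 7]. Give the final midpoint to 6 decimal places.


f(x) = x^3 - 337
f(6) = -121 < 0
f(7) = 6 > 0

Step 1: midpoint = (6.000000 + 7.000000)/2 = 6.500000
  f(6.500000) = -62.375000
  f(mid) < 0, so root is in [6.500000, 7.000000]

Step 2: midpoint = (6.500000 + 7.000000)/2 = 6.750000
  f(6.750000) = -29.453125
  f(mid) < 0, so root is in [6.750000, 7.000000]

Step 3: midpoint = (6.750000 + 7.000000)/2 = 6.875000
  f(6.875000) = -12.048828
  f(mid) < 0, so root is in [6.875000, 7.000000]

midpoint = 6.875000


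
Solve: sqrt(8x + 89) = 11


Square both sides: 8x + 89 = 11^2 = 121
8x = 121 - 89 = 32
x = 4
Check: sqrt(8*4 + 89) = sqrt(121) = 11 ✓

x = 4


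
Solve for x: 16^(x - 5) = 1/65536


Express both sides with the same base.
1/65536 = 16^(-4)
Since the bases match, equate exponents: x - 5 = -4
So x = -4 - (-5) = 1

x = 1


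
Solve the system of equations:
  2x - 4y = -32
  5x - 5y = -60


Using Cramer's rule:
Determinant D = (2)(-5) - (5)(-4) = -10 + 20 = 10
Dx = (-32)(-5) - (-60)(-4) = 160 - 240 = -80
Dy = (2)(-60) - (5)(-32) = -120 + 160 = 40
x = Dx/D = -80/10 = -8
y = Dy/D = 40/10 = 4

x = -8, y = 4


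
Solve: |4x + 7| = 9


An absolute value equation |expr| = 9 gives two cases:
Case 1: 4x + 7 = 9
  4x = 2, so x = 1/2
Case 2: 4x + 7 = -9
  4x = -16, so x = -4

x = -4, x = 1/2


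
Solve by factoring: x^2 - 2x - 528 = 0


We need two numbers that multiply to -528 and add to -2.
Those numbers are -24 and 22 (since (-24) * 22 = -528 and (-24) + 22 = -2).
So x^2 - 2x - 528 = (x - 24)(x + 22) = 0
Setting each factor to zero: x = 24 or x = -22

x = -22, x = 24


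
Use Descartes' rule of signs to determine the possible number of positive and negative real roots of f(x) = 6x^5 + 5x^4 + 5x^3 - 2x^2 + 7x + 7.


Descartes' rule of signs:

For positive roots, count sign changes in f(x) = 6x^5 + 5x^4 + 5x^3 - 2x^2 + 7x + 7:
Signs of coefficients: +, +, +, -, +, +
Number of sign changes: 2
Possible positive real roots: 2, 0

For negative roots, examine f(-x) = -6x^5 + 5x^4 - 5x^3 - 2x^2 - 7x + 7:
Signs of coefficients: -, +, -, -, -, +
Number of sign changes: 3
Possible negative real roots: 3, 1

Positive roots: 2 or 0; Negative roots: 3 or 1


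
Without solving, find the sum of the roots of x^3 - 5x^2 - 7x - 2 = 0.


By Vieta's formulas for x^3 + bx^2 + cx + d = 0:
  r1 + r2 + r3 = -b/a = 5
  r1*r2 + r1*r3 + r2*r3 = c/a = -7
  r1*r2*r3 = -d/a = 2


Sum = 5


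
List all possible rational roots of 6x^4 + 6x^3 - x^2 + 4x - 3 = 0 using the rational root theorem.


Rational root theorem: possible roots are ±p/q where:
  p divides the constant term (-3): p ∈ {1, 3}
  q divides the leading coefficient (6): q ∈ {1, 2, 3, 6}

All possible rational roots: -3, -3/2, -1, -1/2, -1/3, -1/6, 1/6, 1/3, 1/2, 1, 3/2, 3

-3, -3/2, -1, -1/2, -1/3, -1/6, 1/6, 1/3, 1/2, 1, 3/2, 3


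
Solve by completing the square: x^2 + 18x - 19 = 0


Start: x^2 + 18x - 19 = 0
Move constant: x^2 + 18x = 19
Half of 18 is 9, squared is 81
Add 81 to both sides: x^2 + 18x + 81 = 100
(x + 9)^2 = 100
x + 9 = ±10
x = -9 + 10 = 1 or x = -9 - 10 = -19

x = -19, x = 1


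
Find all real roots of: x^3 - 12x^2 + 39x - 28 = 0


Let p(x) = x^3 - 12x^2 + 39x - 28. By the rational root theorem (leading coefficient 1), any rational root is an integer divisor of 28: try ±1, ±2, ... in turn.
Test x = 1: value = 0 ✓, so (x - 1) is a factor.
Synthetic division by (x - 1): bring down 1; 1(1) - 12 = -11; (-11)(1) + 39 = 28; 28(1) - 28 = 0 → quotient x^2 - 11x + 28, remainder 0.
Solve the quadratic x^2 - 11x + 28 = 0: discriminant = (-11)^2 - 4(1)(28) = 121 - 112 = 9.
sqrt(9) = 3, so x = (11 ± 3)/2: x = 7 or x = 4.

x = 1, x = 4, x = 7


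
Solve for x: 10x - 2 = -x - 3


Starting with: 10x - 2 = -x - 3
Move all x terms to left: (10 + 1)x = -3 + 2
Simplify: 11x = -1
Divide both sides by 11: x = -1/11

x = -1/11


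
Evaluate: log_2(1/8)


We need the exponent such that 2^? = 1/8
2^(-3) = 1/2^3 = 1/8
Therefore log_2(1/8) = -3

-3


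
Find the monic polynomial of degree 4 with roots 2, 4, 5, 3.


A monic polynomial with roots 2, 4, 5, 3 is:
p(x) = (x - 2)(x - 4)(x - 5)(x - 3)
After multiplying by (x - 2): x - 2
After multiplying by (x - 4): x^2 - 6x + 8
After multiplying by (x - 5): x^3 - 11x^2 + 38x - 40
After multiplying by (x - 3): x^4 - 14x^3 + 71x^2 - 154x + 120

x^4 - 14x^3 + 71x^2 - 154x + 120


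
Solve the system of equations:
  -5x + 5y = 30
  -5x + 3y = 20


Using Cramer's rule:
Determinant D = (-5)(3) - (-5)(5) = -15 + 25 = 10
Dx = (30)(3) - (20)(5) = 90 - 100 = -10
Dy = (-5)(20) - (-5)(30) = -100 + 150 = 50
x = Dx/D = -10/10 = -1
y = Dy/D = 50/10 = 5

x = -1, y = 5


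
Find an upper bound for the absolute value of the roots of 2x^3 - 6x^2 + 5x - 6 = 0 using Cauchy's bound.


Cauchy's bound: all roots r satisfy |r| <= 1 + max(|a_i/a_n|) for i = 0,...,n-1
where a_n is the leading coefficient.

Coefficients: [2, -6, 5, -6]
Leading coefficient a_n = 2
Ratios |a_i/a_n|: 3, 5/2, 3
Maximum ratio: 3
Cauchy's bound: |r| <= 1 + 3 = 4

Upper bound = 4


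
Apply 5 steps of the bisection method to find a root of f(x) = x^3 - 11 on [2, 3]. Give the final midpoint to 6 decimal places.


f(x) = x^3 - 11
f(2) = -3 < 0
f(3) = 16 > 0

Step 1: midpoint = (2.000000 + 3.000000)/2 = 2.500000
  f(2.500000) = 4.625000
  f(mid) > 0, so root is in [2.000000, 2.500000]

Step 2: midpoint = (2.000000 + 2.500000)/2 = 2.250000
  f(2.250000) = 0.390625
  f(mid) > 0, so root is in [2.000000, 2.250000]

Step 3: midpoint = (2.000000 + 2.250000)/2 = 2.125000
  f(2.125000) = -1.404297
  f(mid) < 0, so root is in [2.125000, 2.250000]

Step 4: midpoint = (2.125000 + 2.250000)/2 = 2.187500
  f(2.187500) = -0.532471
  f(mid) < 0, so root is in [2.187500, 2.250000]

Step 5: midpoint = (2.187500 + 2.250000)/2 = 2.218750
  f(2.218750) = -0.077423
  f(mid) < 0, so root is in [2.218750, 2.250000]

midpoint = 2.218750


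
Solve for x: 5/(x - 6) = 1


Multiply both sides by (x - 6): 5 = 1(x - 6)
Distribute: 5 = x - 6
x = 5 + 6 = 11
x = 11

x = 11


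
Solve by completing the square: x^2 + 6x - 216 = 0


Start: x^2 + 6x - 216 = 0
Move constant: x^2 + 6x = 216
Half of 6 is 3, squared is 9
Add 9 to both sides: x^2 + 6x + 9 = 225
(x + 3)^2 = 225
x + 3 = ±15
x = -3 + 15 = 12 or x = -3 - 15 = -18

x = -18, x = 12


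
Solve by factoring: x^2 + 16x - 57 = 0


We need two numbers that multiply to -57 and add to 16.
Those numbers are 19 and -3 (since 19 * (-3) = -57 and 19 + (-3) = 16).
So x^2 + 16x - 57 = (x + 19)(x - 3) = 0
Setting each factor to zero: x = -19 or x = 3

x = -19, x = 3


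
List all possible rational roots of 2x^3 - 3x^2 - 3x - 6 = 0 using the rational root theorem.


Rational root theorem: possible roots are ±p/q where:
  p divides the constant term (-6): p ∈ {1, 2, 3, 6}
  q divides the leading coefficient (2): q ∈ {1, 2}

All possible rational roots: -6, -3, -2, -3/2, -1, -1/2, 1/2, 1, 3/2, 2, 3, 6

-6, -3, -2, -3/2, -1, -1/2, 1/2, 1, 3/2, 2, 3, 6


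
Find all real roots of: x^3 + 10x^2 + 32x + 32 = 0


Let p(x) = x^3 + 10x^2 + 32x + 32. By the rational root theorem (leading coefficient 1), any rational root is an integer divisor of 32: try ±1, ±2, ... in turn.
Test x = 1: value = 75 ≠ 0.
Test x = -1: value = 9 ≠ 0.
Test x = 2: value = 144 ≠ 0.
Test x = -2: value = 0 ✓, so (x + 2) is a factor.
Synthetic division by (x + 2): bring down 1; 1(-2) + 10 = 8; 8(-2) + 32 = 16; 16(-2) + 32 = 0 → quotient x^2 + 8x + 16, remainder 0.
Solve the quadratic x^2 + 8x + 16 = 0: discriminant = 8^2 - 4(1)(16) = 64 - 64 = 0.
Discriminant = 0, so a double root: x = -8/2 = -4.

x = -4 (multiplicity 2), x = -2


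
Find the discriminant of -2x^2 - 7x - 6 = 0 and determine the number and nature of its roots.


For ax^2 + bx + c = 0, discriminant D = b^2 - 4ac
Here a = -2, b = -7, c = -6
D = (-7)^2 - 4(-2)(-6) = 49 - 48 = 1

D = 1 > 0 and is a perfect square (sqrt = 1)
The equation has 2 distinct real rational roots.

Discriminant = 1, 2 distinct real rational roots


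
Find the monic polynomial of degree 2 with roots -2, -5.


A monic polynomial with roots -2, -5 is:
p(x) = (x + 2)(x + 5)
After multiplying by (x + 2): x + 2
After multiplying by (x + 5): x^2 + 7x + 10

x^2 + 7x + 10


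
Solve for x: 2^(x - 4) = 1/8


Express both sides with the same base.
1/8 = 2^(-3)
Since the bases match, equate exponents: x - 4 = -3
So x = -3 - (-4) = 1

x = 1


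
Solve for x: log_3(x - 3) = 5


Convert to exponential form: x - 3 = 3^5 = 243
x = 243 + 3 = 246
Check: log_3(246 - 3) = log_3(243) = log_3(243) = 5 ✓

x = 246


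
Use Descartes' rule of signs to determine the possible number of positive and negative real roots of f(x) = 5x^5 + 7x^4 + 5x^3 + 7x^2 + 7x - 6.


Descartes' rule of signs:

For positive roots, count sign changes in f(x) = 5x^5 + 7x^4 + 5x^3 + 7x^2 + 7x - 6:
Signs of coefficients: +, +, +, +, +, -
Number of sign changes: 1
Possible positive real roots: 1

For negative roots, examine f(-x) = -5x^5 + 7x^4 - 5x^3 + 7x^2 - 7x - 6:
Signs of coefficients: -, +, -, +, -, -
Number of sign changes: 4
Possible negative real roots: 4, 2, 0

Positive roots: 1; Negative roots: 4 or 2 or 0


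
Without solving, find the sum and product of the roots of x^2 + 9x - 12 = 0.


By Vieta's formulas for ax^2 + bx + c = 0:
  Sum of roots = -b/a
  Product of roots = c/a

Here a = 1, b = 9, c = -12
Sum = -(9)/1 = -9
Product = -12/1 = -12

Sum = -9, Product = -12


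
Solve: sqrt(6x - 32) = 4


Square both sides: 6x - 32 = 4^2 = 16
6x = 16 + 32 = 48
x = 8
Check: sqrt(6*8 - 32) = sqrt(16) = 4 ✓

x = 8


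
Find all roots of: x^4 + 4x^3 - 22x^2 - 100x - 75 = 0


Let p(x) = x^4 + 4x^3 - 22x^2 - 100x - 75. By the rational root theorem (leading coefficient 1), any rational root is an integer divisor of 75: try ±1, ±2, ... in turn.
Test x = 1: value = -192 ≠ 0.
Test x = -1: value = 0 ✓, so (x + 1) is a factor.
Synthetic division by (x + 1): bring down 1; 1(-1) + 4 = 3; 3(-1) - 22 = -25; (-25)(-1) - 100 = -75; (-75)(-1) - 75 = 0 → quotient x^3 + 3x^2 - 25x - 75, remainder 0.
Continue with the quotient x^3 + 3x^2 - 25x - 75 (candidates must divide 75; re-test x = -1 first in case it repeats).
Test x = -1: value = -48 ≠ 0.
Test x = 3: value = -96 ≠ 0.
Test x = -3: value = 0 ✓, so (x + 3) is a factor.
Synthetic division by (x + 3): bring down 1; 1(-3) + 3 = 0; 0(-3) - 25 = -25; (-25)(-3) - 75 = 0 → quotient x^2 - 25, remainder 0.
Solve the quadratic x^2 - 25 = 0: discriminant = 0^2 - 4(1)(-25) = 0 + 100 = 100.
sqrt(100) = 10, so x = (0 ± 10)/2: x = 5 or x = -5.
Collecting all roots found:

x = -5, x = -3, x = -1, x = 5


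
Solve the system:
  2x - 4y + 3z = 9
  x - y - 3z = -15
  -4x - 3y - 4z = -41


Using Cramer's rule. Expand each determinant along the first row.
D  = 2*[(-1)*(-4) - (-3)*(-3)] - (-4)*[1*(-4) - (-3)*(-4)] + 3*[1*(-3) - (-1)*(-4)]
  = 2*(-5) - (-4)*(-16) + 3*(-7) = -95
Dx = 9*[(-1)*(-4) - (-3)*(-3)] - (-4)*[(-15)*(-4) - (-3)*(-41)] + 3*[(-15)*(-3) - (-1)*(-41)]
  = 9*(-5) - (-4)*(-63) + 3*(4) = -285
Dy = 2*[(-15)*(-4) - (-3)*(-41)] - 9*[1*(-4) - (-3)*(-4)] + 3*[1*(-41) - (-15)*(-4)]
  = 2*(-63) - 9*(-16) + 3*(-101) = -285
Dz = 2*[(-1)*(-41) - (-15)*(-3)] - (-4)*[1*(-41) - (-15)*(-4)] + 9*[1*(-3) - (-1)*(-4)]
  = 2*(-4) - (-4)*(-101) + 9*(-7) = -475
x = Dx/D = -285/-95 = 3, y = Dy/D = -285/-95 = 3, z = Dz/D = -475/-95 = 5
Check eq1: (2)(3) + (-4)(3) + (3)(5) = 9 = 9 ✓
Check eq2: (1)(3) + (-1)(3) + (-3)(5) = -15 = -15 ✓
Check eq3: (-4)(3) + (-3)(3) + (-4)(5) = -41 = -41 ✓

x = 3, y = 3, z = 5


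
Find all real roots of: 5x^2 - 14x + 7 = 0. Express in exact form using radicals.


Using the quadratic formula: x = (-b ± sqrt(b^2 - 4ac)) / (2a)
Here a = 5, b = -14, c = 7
Discriminant = b^2 - 4ac = (-14)^2 - 4(5)(7) = 196 - 140 = 56
Since discriminant = 56 > 0, there are two real roots.
x = (14 ± 2*sqrt(14)) / 10
Simplifying: x = (7 ± sqrt(14)) / 5
Numerically: x ≈ 2.1483 or x ≈ 0.6517

x = (7 + sqrt(14)) / 5 or x = (7 - sqrt(14)) / 5


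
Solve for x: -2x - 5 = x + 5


Starting with: -2x - 5 = x + 5
Move all x terms to left: (-2 - 1)x = 5 + 5
Simplify: -3x = 10
Divide both sides by -3: x = -10/3

x = -10/3


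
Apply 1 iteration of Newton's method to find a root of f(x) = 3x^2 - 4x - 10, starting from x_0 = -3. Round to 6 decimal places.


Newton's method: x_(n+1) = x_n - f(x_n)/f'(x_n)
f(x) = 3x^2 - 4x - 10
f'(x) = 6x - 4

Iteration 1:
  f(-3.000000) = 29.000000
  f'(-3.000000) = -22.000000
  x_1 = -3.000000 - (29.000000)/(-22.000000) = -1.681818

x_1 = -1.681818


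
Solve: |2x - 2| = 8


An absolute value equation |expr| = 8 gives two cases:
Case 1: 2x - 2 = 8
  2x = 10, so x = 5
Case 2: 2x - 2 = -8
  2x = -6, so x = -3

x = -3, x = 5


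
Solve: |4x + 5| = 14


An absolute value equation |expr| = 14 gives two cases:
Case 1: 4x + 5 = 14
  4x = 9, so x = 9/4
Case 2: 4x + 5 = -14
  4x = -19, so x = -19/4

x = -19/4, x = 9/4


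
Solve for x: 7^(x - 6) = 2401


Express both sides with the same base.
2401 = 7^4
Since the bases match, equate exponents: x - 6 = 4
So x = 4 - (-6) = 10

x = 10


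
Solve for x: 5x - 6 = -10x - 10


Starting with: 5x - 6 = -10x - 10
Move all x terms to left: (5 + 10)x = -10 + 6
Simplify: 15x = -4
Divide both sides by 15: x = -4/15

x = -4/15


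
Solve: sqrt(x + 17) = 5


Square both sides: x + 17 = 5^2 = 25
x = 25 - 17 = 8
x = 8
Check: sqrt(1*8 + 17) = sqrt(25) = 5 ✓

x = 8


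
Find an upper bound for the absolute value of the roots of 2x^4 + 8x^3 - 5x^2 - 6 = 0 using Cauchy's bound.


Cauchy's bound: all roots r satisfy |r| <= 1 + max(|a_i/a_n|) for i = 0,...,n-1
where a_n is the leading coefficient.

Coefficients: [2, 8, -5, 0, -6]
Leading coefficient a_n = 2
Ratios |a_i/a_n|: 4, 5/2, 0, 3
Maximum ratio: 4
Cauchy's bound: |r| <= 1 + 4 = 5

Upper bound = 5


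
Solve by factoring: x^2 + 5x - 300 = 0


We need two numbers that multiply to -300 and add to 5.
Those numbers are 20 and -15 (since 20 * (-15) = -300 and 20 + (-15) = 5).
So x^2 + 5x - 300 = (x + 20)(x - 15) = 0
Setting each factor to zero: x = -20 or x = 15

x = -20, x = 15


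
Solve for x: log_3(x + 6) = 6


Convert to exponential form: x + 6 = 3^6 = 729
x = 729 - 6 = 723
Check: log_3(723 + 6) = log_3(729) = log_3(729) = 6 ✓

x = 723


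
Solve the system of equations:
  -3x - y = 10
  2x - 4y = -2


Using Cramer's rule:
Determinant D = (-3)(-4) - (2)(-1) = 12 + 2 = 14
Dx = (10)(-4) - (-2)(-1) = -40 - 2 = -42
Dy = (-3)(-2) - (2)(10) = 6 - 20 = -14
x = Dx/D = -42/14 = -3
y = Dy/D = -14/14 = -1

x = -3, y = -1


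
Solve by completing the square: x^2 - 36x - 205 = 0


Start: x^2 - 36x - 205 = 0
Move constant: x^2 - 36x = 205
Half of -36 is -18, squared is 324
Add 324 to both sides: x^2 - 36x + 324 = 529
(x - 18)^2 = 529
x - 18 = ±23
x = 18 + 23 = 41 or x = 18 - 23 = -5

x = -5, x = 41


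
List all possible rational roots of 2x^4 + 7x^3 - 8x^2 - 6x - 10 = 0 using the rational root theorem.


Rational root theorem: possible roots are ±p/q where:
  p divides the constant term (-10): p ∈ {1, 2, 5, 10}
  q divides the leading coefficient (2): q ∈ {1, 2}

All possible rational roots: -10, -5, -5/2, -2, -1, -1/2, 1/2, 1, 2, 5/2, 5, 10

-10, -5, -5/2, -2, -1, -1/2, 1/2, 1, 2, 5/2, 5, 10


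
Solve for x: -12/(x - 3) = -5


Multiply both sides by (x - 3): -12 = -5(x - 3)
Distribute: -12 = -5x + 15
-5x = -12 - 15 = -27
x = 27/5

x = 27/5


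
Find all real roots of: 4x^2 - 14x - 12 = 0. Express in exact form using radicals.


Using the quadratic formula: x = (-b ± sqrt(b^2 - 4ac)) / (2a)
Here a = 4, b = -14, c = -12
Discriminant = b^2 - 4ac = (-14)^2 - 4(4)(-12) = 196 + 192 = 388
Since discriminant = 388 > 0, there are two real roots.
x = (14 ± 2*sqrt(97)) / 8
Simplifying: x = (7 ± sqrt(97)) / 4
Numerically: x ≈ 4.2122 or x ≈ -0.7122

x = (7 + sqrt(97)) / 4 or x = (7 - sqrt(97)) / 4


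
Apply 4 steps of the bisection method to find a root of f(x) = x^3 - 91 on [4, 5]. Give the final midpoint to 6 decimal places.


f(x) = x^3 - 91
f(4) = -27 < 0
f(5) = 34 > 0

Step 1: midpoint = (4.000000 + 5.000000)/2 = 4.500000
  f(4.500000) = 0.125000
  f(mid) > 0, so root is in [4.000000, 4.500000]

Step 2: midpoint = (4.000000 + 4.500000)/2 = 4.250000
  f(4.250000) = -14.234375
  f(mid) < 0, so root is in [4.250000, 4.500000]

Step 3: midpoint = (4.250000 + 4.500000)/2 = 4.375000
  f(4.375000) = -7.259766
  f(mid) < 0, so root is in [4.375000, 4.500000]

Step 4: midpoint = (4.375000 + 4.500000)/2 = 4.437500
  f(4.437500) = -3.619385
  f(mid) < 0, so root is in [4.437500, 4.500000]

midpoint = 4.437500


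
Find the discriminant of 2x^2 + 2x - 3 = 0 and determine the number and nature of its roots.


For ax^2 + bx + c = 0, discriminant D = b^2 - 4ac
Here a = 2, b = 2, c = -3
D = (2)^2 - 4(2)(-3) = 4 + 24 = 28

D = 28 > 0 but not a perfect square
The equation has 2 distinct real irrational roots.

Discriminant = 28, 2 distinct real irrational roots


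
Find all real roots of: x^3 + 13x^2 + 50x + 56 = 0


Let p(x) = x^3 + 13x^2 + 50x + 56. By the rational root theorem (leading coefficient 1), any rational root is an integer divisor of 56: try ±1, ±2, ... in turn.
Test x = 1: value = 120 ≠ 0.
Test x = -1: value = 18 ≠ 0.
Test x = 2: value = 216 ≠ 0.
Test x = -2: value = 0 ✓, so (x + 2) is a factor.
Synthetic division by (x + 2): bring down 1; 1(-2) + 13 = 11; 11(-2) + 50 = 28; 28(-2) + 56 = 0 → quotient x^2 + 11x + 28, remainder 0.
Solve the quadratic x^2 + 11x + 28 = 0: discriminant = 11^2 - 4(1)(28) = 121 - 112 = 9.
sqrt(9) = 3, so x = (-11 ± 3)/2: x = -4 or x = -7.

x = -7, x = -4, x = -2


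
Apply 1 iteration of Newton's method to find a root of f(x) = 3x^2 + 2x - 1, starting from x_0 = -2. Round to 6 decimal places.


Newton's method: x_(n+1) = x_n - f(x_n)/f'(x_n)
f(x) = 3x^2 + 2x - 1
f'(x) = 6x + 2

Iteration 1:
  f(-2.000000) = 7.000000
  f'(-2.000000) = -10.000000
  x_1 = -2.000000 - (7.000000)/(-10.000000) = -1.300000

x_1 = -1.300000


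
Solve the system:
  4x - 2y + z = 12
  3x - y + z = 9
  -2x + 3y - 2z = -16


Using Cramer's rule. Expand each determinant along the first row.
D  = 4*[(-1)*(-2) - 1*3] - (-2)*[3*(-2) - 1*(-2)] + 1*[3*3 - (-1)*(-2)]
  = 4*(-1) - (-2)*(-4) + 1*(7) = -5
Dx = 12*[(-1)*(-2) - 1*3] - (-2)*[9*(-2) - 1*(-16)] + 1*[9*3 - (-1)*(-16)]
  = 12*(-1) - (-2)*(-2) + 1*(11) = -5
Dy = 4*[9*(-2) - 1*(-16)] - 12*[3*(-2) - 1*(-2)] + 1*[3*(-16) - 9*(-2)]
  = 4*(-2) - 12*(-4) + 1*(-30) = 10
Dz = 4*[(-1)*(-16) - 9*3] - (-2)*[3*(-16) - 9*(-2)] + 12*[3*3 - (-1)*(-2)]
  = 4*(-11) - (-2)*(-30) + 12*(7) = -20
x = Dx/D = -5/-5 = 1, y = Dy/D = 10/-5 = -2, z = Dz/D = -20/-5 = 4
Check eq1: (4)(1) + (-2)(-2) + (1)(4) = 12 = 12 ✓
Check eq2: (3)(1) + (-1)(-2) + (1)(4) = 9 = 9 ✓
Check eq3: (-2)(1) + (3)(-2) + (-2)(4) = -16 = -16 ✓

x = 1, y = -2, z = 4


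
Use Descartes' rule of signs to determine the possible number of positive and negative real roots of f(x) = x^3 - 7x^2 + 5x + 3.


Descartes' rule of signs:

For positive roots, count sign changes in f(x) = x^3 - 7x^2 + 5x + 3:
Signs of coefficients: +, -, +, +
Number of sign changes: 2
Possible positive real roots: 2, 0

For negative roots, examine f(-x) = -x^3 - 7x^2 - 5x + 3:
Signs of coefficients: -, -, -, +
Number of sign changes: 1
Possible negative real roots: 1

Positive roots: 2 or 0; Negative roots: 1


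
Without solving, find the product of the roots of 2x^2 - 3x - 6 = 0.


By Vieta's formulas for ax^2 + bx + c = 0:
  Sum of roots = -b/a
  Product of roots = c/a

Here a = 2, b = -3, c = -6
Sum = -(-3)/2 = 3/2
Product = -6/2 = -3

Product = -3


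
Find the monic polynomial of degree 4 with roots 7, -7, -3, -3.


A monic polynomial with roots 7, -7, -3, -3 is:
p(x) = (x - 7)(x + 7)(x + 3)(x + 3)
After multiplying by (x - 7): x - 7
After multiplying by (x + 7): x^2 - 49
After multiplying by (x + 3): x^3 + 3x^2 - 49x - 147
After multiplying by (x + 3): x^4 + 6x^3 - 40x^2 - 294x - 441

x^4 + 6x^3 - 40x^2 - 294x - 441


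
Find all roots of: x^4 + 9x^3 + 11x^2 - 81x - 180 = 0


Let p(x) = x^4 + 9x^3 + 11x^2 - 81x - 180. By the rational root theorem (leading coefficient 1), any rational root is an integer divisor of 180: try ±1, ±2, ... in turn.
Test x = 1: value = -240 ≠ 0.
Test x = -1: value = -96 ≠ 0.
Test x = 2: value = -210 ≠ 0.
Test x = -2: value = -30 ≠ 0.
Test x = 3: value = 0 ✓, so (x - 3) is a factor.
Synthetic division by (x - 3): bring down 1; 1(3) + 9 = 12; 12(3) + 11 = 47; 47(3) - 81 = 60; 60(3) - 180 = 0 → quotient x^3 + 12x^2 + 47x + 60, remainder 0.
Continue with the quotient x^3 + 12x^2 + 47x + 60 (candidates must divide 60; re-test x = 3 first in case it repeats).
Test x = 3: value = 336 ≠ 0.
Test x = -3: value = 0 ✓, so (x + 3) is a factor.
Synthetic division by (x + 3): bring down 1; 1(-3) + 12 = 9; 9(-3) + 47 = 20; 20(-3) + 60 = 0 → quotient x^2 + 9x + 20, remainder 0.
Solve the quadratic x^2 + 9x + 20 = 0: discriminant = 9^2 - 4(1)(20) = 81 - 80 = 1.
sqrt(1) = 1, so x = (-9 ± 1)/2: x = -4 or x = -5.
Collecting all roots found:

x = -5, x = -4, x = -3, x = 3


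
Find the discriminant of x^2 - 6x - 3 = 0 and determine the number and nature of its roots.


For ax^2 + bx + c = 0, discriminant D = b^2 - 4ac
Here a = 1, b = -6, c = -3
D = (-6)^2 - 4(1)(-3) = 36 + 12 = 48

D = 48 > 0 but not a perfect square
The equation has 2 distinct real irrational roots.

Discriminant = 48, 2 distinct real irrational roots


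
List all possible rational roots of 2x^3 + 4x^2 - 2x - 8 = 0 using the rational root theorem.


Rational root theorem: possible roots are ±p/q where:
  p divides the constant term (-8): p ∈ {1, 2, 4, 8}
  q divides the leading coefficient (2): q ∈ {1, 2}

All possible rational roots: -8, -4, -2, -1, -1/2, 1/2, 1, 2, 4, 8

-8, -4, -2, -1, -1/2, 1/2, 1, 2, 4, 8


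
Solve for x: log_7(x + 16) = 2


Convert to exponential form: x + 16 = 7^2 = 49
x = 49 - 16 = 33
Check: log_7(33 + 16) = log_7(49) = log_7(49) = 2 ✓

x = 33


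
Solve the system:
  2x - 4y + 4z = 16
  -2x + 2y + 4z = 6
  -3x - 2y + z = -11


Using Cramer's rule. Expand each determinant along the first row.
D  = 2*[2*1 - 4*(-2)] - (-4)*[(-2)*1 - 4*(-3)] + 4*[(-2)*(-2) - 2*(-3)]
  = 2*(10) - (-4)*(10) + 4*(10) = 100
Dx = 16*[2*1 - 4*(-2)] - (-4)*[6*1 - 4*(-11)] + 4*[6*(-2) - 2*(-11)]
  = 16*(10) - (-4)*(50) + 4*(10) = 400
Dy = 2*[6*1 - 4*(-11)] - 16*[(-2)*1 - 4*(-3)] + 4*[(-2)*(-11) - 6*(-3)]
  = 2*(50) - 16*(10) + 4*(40) = 100
Dz = 2*[2*(-11) - 6*(-2)] - (-4)*[(-2)*(-11) - 6*(-3)] + 16*[(-2)*(-2) - 2*(-3)]
  = 2*(-10) - (-4)*(40) + 16*(10) = 300
x = Dx/D = 400/100 = 4, y = Dy/D = 100/100 = 1, z = Dz/D = 300/100 = 3
Check eq1: (2)(4) + (-4)(1) + (4)(3) = 16 = 16 ✓
Check eq2: (-2)(4) + (2)(1) + (4)(3) = 6 = 6 ✓
Check eq3: (-3)(4) + (-2)(1) + (1)(3) = -11 = -11 ✓

x = 4, y = 1, z = 3


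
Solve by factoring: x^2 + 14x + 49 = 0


We need two numbers that multiply to 49 and add to 14.
Those numbers are 7 and 7 (since 7 * 7 = 49 and 7 + 7 = 14).
So x^2 + 14x + 49 = (x + 7)(x + 7) = 0
Setting each factor to zero: x = -7 or x = -7

x = -7


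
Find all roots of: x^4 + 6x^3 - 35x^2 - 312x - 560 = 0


Let p(x) = x^4 + 6x^3 - 35x^2 - 312x - 560. By the rational root theorem (leading coefficient 1), any rational root is an integer divisor of 560: try ±1, ±2, ... in turn.
Test x = 1: value = -900 ≠ 0.
Test x = -1: value = -288 ≠ 0.
Test x = 2: value = -1260 ≠ 0.
Test x = -2: value = -108 ≠ 0.
Test x = 4: value = -1728 ≠ 0.
Test x = -4: value = 0 ✓, so (x + 4) is a factor.
Synthetic division by (x + 4): bring down 1; 1(-4) + 6 = 2; 2(-4) - 35 = -43; (-43)(-4) - 312 = -140; (-140)(-4) - 560 = 0 → quotient x^3 + 2x^2 - 43x - 140, remainder 0.
Continue with the quotient x^3 + 2x^2 - 43x - 140 (candidates must divide 140; re-test x = -4 first in case it repeats).
Test x = -4: value = 0 ✓, so (x + 4) is a factor.
Synthetic division by (x + 4): bring down 1; 1(-4) + 2 = -2; (-2)(-4) - 43 = -35; (-35)(-4) - 140 = 0 → quotient x^2 - 2x - 35, remainder 0.
Solve the quadratic x^2 - 2x - 35 = 0: discriminant = (-2)^2 - 4(1)(-35) = 4 + 140 = 144.
sqrt(144) = 12, so x = (2 ± 12)/2: x = 7 or x = -5.
Collecting all roots found:

x = -5, x = -4 (multiplicity 2), x = 7


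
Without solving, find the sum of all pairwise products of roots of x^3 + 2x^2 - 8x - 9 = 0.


By Vieta's formulas for x^3 + bx^2 + cx + d = 0:
  r1 + r2 + r3 = -b/a = -2
  r1*r2 + r1*r3 + r2*r3 = c/a = -8
  r1*r2*r3 = -d/a = 9


Sum of pairwise products = -8


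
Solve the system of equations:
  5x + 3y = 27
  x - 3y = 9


Using Cramer's rule:
Determinant D = (5)(-3) - (1)(3) = -15 - 3 = -18
Dx = (27)(-3) - (9)(3) = -81 - 27 = -108
Dy = (5)(9) - (1)(27) = 45 - 27 = 18
x = Dx/D = -108/-18 = 6
y = Dy/D = 18/-18 = -1

x = 6, y = -1


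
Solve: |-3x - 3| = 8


An absolute value equation |expr| = 8 gives two cases:
Case 1: -3x - 3 = 8
  -3x = 11, so x = -11/3
Case 2: -3x - 3 = -8
  -3x = -5, so x = 5/3

x = -11/3, x = 5/3


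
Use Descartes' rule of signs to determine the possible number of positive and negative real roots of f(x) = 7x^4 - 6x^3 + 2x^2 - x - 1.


Descartes' rule of signs:

For positive roots, count sign changes in f(x) = 7x^4 - 6x^3 + 2x^2 - x - 1:
Signs of coefficients: +, -, +, -, -
Number of sign changes: 3
Possible positive real roots: 3, 1

For negative roots, examine f(-x) = 7x^4 + 6x^3 + 2x^2 + x - 1:
Signs of coefficients: +, +, +, +, -
Number of sign changes: 1
Possible negative real roots: 1

Positive roots: 3 or 1; Negative roots: 1


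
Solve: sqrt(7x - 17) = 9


Square both sides: 7x - 17 = 9^2 = 81
7x = 81 + 17 = 98
x = 14
Check: sqrt(7*14 - 17) = sqrt(81) = 9 ✓

x = 14


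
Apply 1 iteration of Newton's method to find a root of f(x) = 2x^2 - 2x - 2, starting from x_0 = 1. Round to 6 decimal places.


Newton's method: x_(n+1) = x_n - f(x_n)/f'(x_n)
f(x) = 2x^2 - 2x - 2
f'(x) = 4x - 2

Iteration 1:
  f(1.000000) = -2.000000
  f'(1.000000) = 2.000000
  x_1 = 1.000000 - (-2.000000)/(2.000000) = 2.000000

x_1 = 2.000000


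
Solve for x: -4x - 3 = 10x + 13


Starting with: -4x - 3 = 10x + 13
Move all x terms to left: (-4 - 10)x = 13 + 3
Simplify: -14x = 16
Divide both sides by -14: x = -8/7

x = -8/7
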